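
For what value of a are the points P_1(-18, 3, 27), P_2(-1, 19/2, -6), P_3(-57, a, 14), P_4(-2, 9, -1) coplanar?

-17/2

The points are coplanar iff P_1P_2 · (P_1P_3 × P_1P_4) = 0.
Expanding, this is linear in a: (52)a + (442) = 0.
So a = -17/2.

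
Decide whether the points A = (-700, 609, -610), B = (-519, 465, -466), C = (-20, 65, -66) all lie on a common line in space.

AB = (181, -144, 144), AC = (680, -544, 544).
AB × AC = (0, -544, -544).
The cross product is nonzero, so the points do not lie on one line.

No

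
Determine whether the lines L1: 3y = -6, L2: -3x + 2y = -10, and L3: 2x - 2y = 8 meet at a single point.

The three lines meet at one point iff the augmented coefficient matrix [aᵢ bᵢ cᵢ] has rank < 3, i.e. its determinant vanishes.
Here the determinant is 0.
It vanishes, so the lines are concurrent at (2, -2).

Yes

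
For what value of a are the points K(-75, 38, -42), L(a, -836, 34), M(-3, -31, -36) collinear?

837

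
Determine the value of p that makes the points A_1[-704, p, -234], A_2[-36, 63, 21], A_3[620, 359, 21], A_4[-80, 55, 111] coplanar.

-272

Coplanarity ⇔ det[A_1A_2; A_1A_3; A_1A_4] = 0.
Expanding, this is linear in p: (59040)p + (16058880) = 0.
So p = -272.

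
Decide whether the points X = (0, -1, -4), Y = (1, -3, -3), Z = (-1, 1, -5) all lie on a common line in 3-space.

Yes

XY = (1, -2, 1), XZ = (-1, 2, -1).
Each component of XZ is -1 times the corresponding component of XY, so XZ = -1·XY and the points are collinear.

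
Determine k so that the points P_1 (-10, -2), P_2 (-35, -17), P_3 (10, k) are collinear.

10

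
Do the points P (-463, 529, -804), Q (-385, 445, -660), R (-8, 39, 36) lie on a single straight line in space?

Yes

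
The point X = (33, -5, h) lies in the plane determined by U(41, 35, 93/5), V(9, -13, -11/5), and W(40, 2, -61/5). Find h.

-67/5

The plane through U, V, W has equation 792x − (4824/5)y + 1008z = 87264/5.
Substituting X: (1008)h + (30960) = 87264/5, so h = -67/5.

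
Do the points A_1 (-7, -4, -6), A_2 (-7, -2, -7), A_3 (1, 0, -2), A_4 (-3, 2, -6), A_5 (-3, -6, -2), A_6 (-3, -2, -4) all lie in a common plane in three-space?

Yes

The plane through A_1, A_2, A_3 has normal n = A_1A_2 × A_1A_3 = (12, -8, -16) and equation n·P = 44.
Checking the remaining points: n·A_4 = 44, n·A_5 = 44, n·A_6 = 44.
All equal 44, so all 6 points lie in one plane.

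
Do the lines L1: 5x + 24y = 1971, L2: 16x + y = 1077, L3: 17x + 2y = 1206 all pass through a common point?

No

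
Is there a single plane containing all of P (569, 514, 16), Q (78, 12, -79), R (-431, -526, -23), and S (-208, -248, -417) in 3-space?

No

The four points are coplanar iff the 3×3 determinant with rows PQ, PR, PS is zero.
Rows: (-491, -502, -95), (-1000, -1040, -39), (-777, -762, -433).
Expanding along the first row: (-491)(420602) − (-502)(402697) + (-95)(-46080) = 15912.
Nonzero ⇒ not coplanar.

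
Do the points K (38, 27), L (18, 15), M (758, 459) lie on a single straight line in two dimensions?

KL = (-20, -12), KM = (720, 432).
det[KL; KM] = (-20)(432) − (-12)(720) = 0.
The determinant is zero, so the points are collinear.

Yes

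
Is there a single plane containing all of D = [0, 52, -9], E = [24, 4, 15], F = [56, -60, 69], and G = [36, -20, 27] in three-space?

The four points are coplanar iff the 3×3 determinant with rows DE, DF, DG is zero.
Rows: (24, -48, 24), (56, -112, 78), (36, -72, 36).
Expanding along the first row: (24)(1584) − (-48)(-792) + (24)(0) = 0.
Zero determinant ⇒ coplanar.

Yes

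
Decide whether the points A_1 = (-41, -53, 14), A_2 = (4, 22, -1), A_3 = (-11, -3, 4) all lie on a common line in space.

Yes

A_1A_2 = (45, 75, -15), A_1A_3 = (30, 50, -10).
Each component of A_1A_3 is 2/3 times the corresponding component of A_1A_2, so A_1A_3 = 2/3·A_1A_2 and the points are collinear.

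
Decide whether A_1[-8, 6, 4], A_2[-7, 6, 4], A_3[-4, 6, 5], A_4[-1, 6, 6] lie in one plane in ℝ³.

A normal to the plane through A_1, A_2, A_3 is n = A_1A_2 × A_1A_3 = (0, -1, 0).
The plane has equation n·P = -6. For A_4: n·A_4 = -6.
Equal, so A_4 lies in the plane and all four are coplanar.

Yes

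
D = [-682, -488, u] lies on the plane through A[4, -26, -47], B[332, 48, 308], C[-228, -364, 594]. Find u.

A normal to the plane is n = AB × AC = (167424, -292608, -93696).
D lies in the plane iff n · AD = 0.
This gives (-93696)u + (15928320) = 0, so u = 170.

170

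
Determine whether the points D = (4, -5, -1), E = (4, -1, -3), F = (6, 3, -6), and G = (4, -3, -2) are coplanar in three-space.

Yes

A normal to the plane through D, E, F is n = DE × DF = (-4, -4, -8).
The plane has equation n·P = 12. For G: n·G = 12.
Equal, so G lies in the plane and all four are coplanar.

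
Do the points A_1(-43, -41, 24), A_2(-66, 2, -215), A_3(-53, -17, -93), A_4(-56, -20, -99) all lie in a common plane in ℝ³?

No

A normal to the plane through A_1, A_2, A_3 is n = A_1A_2 × A_1A_3 = (705, -301, -122).
The plane has equation n·P = -20902. For A_4: n·A_4 = -21382.
-21382 ≠ -20902, so A_4 is off the plane.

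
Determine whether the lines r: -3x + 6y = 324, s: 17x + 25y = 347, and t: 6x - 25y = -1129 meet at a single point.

Intersecting r and s: solving the 2×2 system gives (x, y) = (-34, 37).
Substitute into t: (6)(-34) + (-25)(37) = -1129.
This equals -1129, so (-34, 37) lies on all three lines and they are concurrent.

Yes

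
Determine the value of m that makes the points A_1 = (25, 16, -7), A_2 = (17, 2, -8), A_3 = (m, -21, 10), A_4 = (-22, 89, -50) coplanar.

40

The points are coplanar iff A_1A_2 · (A_1A_3 × A_1A_4) = 0.
Expanding, this is linear in m: (-675)m + (27000) = 0.
So m = 40.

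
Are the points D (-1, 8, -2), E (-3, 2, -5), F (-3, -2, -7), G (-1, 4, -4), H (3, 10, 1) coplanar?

No

The plane through D, E, F has normal n = DE × DF = (0, -4, 8) and equation n·P = -48.
Checking the remaining points: n·G = -48, n·H = -32.
Since n·H = -32 ≠ -48, H is off the plane and the points are not all coplanar.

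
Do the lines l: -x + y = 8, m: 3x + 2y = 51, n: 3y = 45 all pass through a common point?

The three lines meet at one point iff the augmented coefficient matrix [aᵢ bᵢ cᵢ] has rank < 3, i.e. its determinant vanishes.
Here the determinant is 0.
It vanishes, so the lines are concurrent at (7, 15).

Yes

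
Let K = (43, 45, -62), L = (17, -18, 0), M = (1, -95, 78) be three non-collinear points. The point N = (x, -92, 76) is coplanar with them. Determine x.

9

The plane through K, L, M has equation −140x + 1036y + 994z = -21028.
Substituting N: (-140)x + (-19768) = -21028, so x = 9.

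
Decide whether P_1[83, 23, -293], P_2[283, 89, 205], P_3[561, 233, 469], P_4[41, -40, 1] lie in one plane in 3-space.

No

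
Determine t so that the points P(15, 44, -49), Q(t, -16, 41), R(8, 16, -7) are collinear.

Direction PR = (-7, -28, 42). From the y-coordinate of Q, the parameter along the line is τ = (-16 − 44)/(-28) = 15/7.
Then t = 15 + 15/7·(-7) = 0.

0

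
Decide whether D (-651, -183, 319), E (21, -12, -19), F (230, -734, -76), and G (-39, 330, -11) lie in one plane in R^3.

The four points are coplanar iff the 3×3 determinant with rows DE, DF, DG is zero.
Rows: (672, 171, -338), (881, -551, -395), (612, 513, -330).
Expanding along the first row: (672)(384465) − (171)(-48990) + (-338)(789165) = 0.
Zero determinant ⇒ coplanar.

Yes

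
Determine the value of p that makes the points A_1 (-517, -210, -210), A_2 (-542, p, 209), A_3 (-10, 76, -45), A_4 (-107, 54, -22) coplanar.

32

Normal to plane A_1A_3A_4: n = (10208, -27666, 16588); plane equation n·P = -2951156.
Requiring n·A_2 = -2951156: (-27666)p + (-2065844) = -2951156.
So p = 32.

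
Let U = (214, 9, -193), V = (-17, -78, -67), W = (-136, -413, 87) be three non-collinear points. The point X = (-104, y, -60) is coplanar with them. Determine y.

The plane through U, V, W has equation 28812x + 20580y + 67032z = -6586188.
Substituting X: (20580)y + (-7018368) = -6586188, so y = 21.

21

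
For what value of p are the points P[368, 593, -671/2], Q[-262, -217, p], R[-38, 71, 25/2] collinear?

Collinearity requires PQ × PR = 0; each component is linear in p.
The x-component gives (522)p + (-106749) = 0, so p = 409/2.
The remaining components then also vanish.

409/2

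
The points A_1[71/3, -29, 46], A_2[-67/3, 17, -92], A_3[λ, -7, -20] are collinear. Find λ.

5/3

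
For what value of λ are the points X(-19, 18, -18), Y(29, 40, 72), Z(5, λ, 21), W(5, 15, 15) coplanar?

Coplanarity ⇔ det[XY; XZ; XW] = 0.
Expanding, this is linear in λ: (-576)λ + (12672) = 0.
So λ = 22.

22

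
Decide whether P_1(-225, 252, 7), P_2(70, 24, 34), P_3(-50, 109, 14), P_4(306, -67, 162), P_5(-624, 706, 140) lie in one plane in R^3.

The plane through P_1, P_2, P_3 has normal n = P_1P_2 × P_1P_3 = (2265, 2660, -2285) and equation n·P = 144700.
Checking the remaining points: n·P_4 = 144700, n·P_5 = 144700.
All equal 144700, so all 5 points lie in one plane.

Yes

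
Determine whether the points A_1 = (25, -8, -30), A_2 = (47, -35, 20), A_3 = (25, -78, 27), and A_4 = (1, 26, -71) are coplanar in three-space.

The four points are coplanar iff the 3×3 determinant with rows A_1A_2, A_1A_3, A_1A_4 is zero.
Rows: (22, -27, 50), (0, -70, 57), (-24, 34, -41).
Expanding along the first row: (22)(932) − (-27)(1368) + (50)(-1680) = -26560.
Nonzero ⇒ not coplanar.

No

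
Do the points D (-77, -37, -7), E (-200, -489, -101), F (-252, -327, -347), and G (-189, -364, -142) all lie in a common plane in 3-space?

Yes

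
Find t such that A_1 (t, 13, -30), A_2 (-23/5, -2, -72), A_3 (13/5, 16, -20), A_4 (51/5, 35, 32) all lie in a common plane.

7/5

The points are coplanar iff A_1A_2 · (A_1A_3 × A_1A_4) = 0.
Expanding, this is linear in t: (52)t + (-364/5) = 0.
So t = 7/5.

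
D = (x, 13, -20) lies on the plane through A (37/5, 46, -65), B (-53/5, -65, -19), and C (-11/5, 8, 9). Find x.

The plane through A, B, C has equation −6466x + (4452/5)y − (1908/5)z = 17914.
Substituting D: (-6466)x + (96036/5) = 17914, so x = 1/5.

1/5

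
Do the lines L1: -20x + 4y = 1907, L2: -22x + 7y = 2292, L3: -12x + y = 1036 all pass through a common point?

No

The three lines meet at one point iff the augmented coefficient matrix [aᵢ bᵢ cᵢ] has rank < 3, i.e. its determinant vanishes.
Here the determinant is 186.
Nonzero, so no common point exists.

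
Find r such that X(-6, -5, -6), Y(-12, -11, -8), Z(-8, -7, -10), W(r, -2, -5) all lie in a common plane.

-3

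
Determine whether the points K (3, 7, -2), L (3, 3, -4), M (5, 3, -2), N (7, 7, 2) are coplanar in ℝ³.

Yes

With K as base: KL = (0, -4, -2), KM = (2, -4, 0), KN = (4, 0, 4).
KM × KN = (-16, -8, 16).
KL · (KM × KN) = 0.
The scalar triple product vanishes, so the four points are coplanar.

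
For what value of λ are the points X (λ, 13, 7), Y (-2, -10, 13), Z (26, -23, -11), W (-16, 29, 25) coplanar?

5

Coplanarity ⇔ det[XY; XZ; XW] = 0.
Expanding, this is linear in λ: (-780)λ + (3900) = 0.
So λ = 5.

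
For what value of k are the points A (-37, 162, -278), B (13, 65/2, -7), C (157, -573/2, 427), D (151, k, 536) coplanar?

-293

Normal to plane ABC: n = (30246, 17324, 2698); plane equation n·P = 937342.
Requiring n·D = 937342: (17324)k + (6013274) = 937342.
So k = -293.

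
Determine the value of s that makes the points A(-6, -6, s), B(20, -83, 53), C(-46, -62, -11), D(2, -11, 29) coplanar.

21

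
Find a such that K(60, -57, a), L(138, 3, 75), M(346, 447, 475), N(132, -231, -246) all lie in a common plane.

74

Coplanarity ⇔ det[KL; KM; KN] = 0.
Expanding, this is linear in a: (46008)a + (-3404592) = 0.
So a = 74.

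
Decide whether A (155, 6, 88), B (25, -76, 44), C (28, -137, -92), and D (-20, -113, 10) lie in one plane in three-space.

A normal to the plane through A, B, C is n = AB × AC = (8468, -17812, 8176).
The plane has equation n·P = 1925156. For D: n·D = 1925156.
Equal, so D lies in the plane and all four are coplanar.

Yes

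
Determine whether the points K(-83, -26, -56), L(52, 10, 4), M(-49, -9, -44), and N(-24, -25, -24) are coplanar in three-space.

A normal to the plane through K, L, M is n = KL × KM = (-588, 420, 1071).
The plane has equation n·P = -22092. For N: n·N = -22092.
Equal, so N lies in the plane and all four are coplanar.

Yes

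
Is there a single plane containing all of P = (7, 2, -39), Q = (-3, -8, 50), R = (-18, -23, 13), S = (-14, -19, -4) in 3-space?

The four points are coplanar iff the 3×3 determinant with rows PQ, PR, PS is zero.
Rows: (-10, -10, 89), (-25, -25, 52), (-21, -21, 35).
Expanding along the first row: (-10)(217) − (-10)(217) + (89)(0) = 0.
Zero determinant ⇒ coplanar.

Yes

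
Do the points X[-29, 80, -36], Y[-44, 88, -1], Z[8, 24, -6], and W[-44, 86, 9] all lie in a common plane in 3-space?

No

The four points are coplanar iff the 3×3 determinant with rows XY, XZ, XW is zero.
Rows: (-15, 8, 35), (37, -56, 30), (-15, 6, 45).
Expanding along the first row: (-15)(-2700) − (8)(2115) + (35)(-618) = 1950.
Nonzero ⇒ not coplanar.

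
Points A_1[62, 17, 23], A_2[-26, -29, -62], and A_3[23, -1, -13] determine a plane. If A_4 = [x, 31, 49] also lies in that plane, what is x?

89

The plane through A_1, A_2, A_3 has equation 126x + 147y − 210z = 5481.
Substituting A_4: (126)x + (-5733) = 5481, so x = 89.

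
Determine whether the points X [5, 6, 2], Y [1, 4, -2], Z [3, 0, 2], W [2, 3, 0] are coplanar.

No

With X as base: XY = (-4, -2, -4), XZ = (-2, -6, 0), XW = (-3, -3, -2).
XZ × XW = (12, -4, -12).
XY · (XZ × XW) = 8.
Since 8 ≠ 0, the four points are not coplanar.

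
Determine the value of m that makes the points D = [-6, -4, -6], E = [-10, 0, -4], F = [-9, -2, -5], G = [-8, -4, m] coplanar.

-6

Coplanarity ⇔ det[DE; DF; DG] = 0.
Expanding, this is linear in m: (4)m + (24) = 0.
So m = -6.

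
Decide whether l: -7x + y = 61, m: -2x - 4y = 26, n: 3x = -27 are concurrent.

Yes

The three lines meet at one point iff the augmented coefficient matrix [aᵢ bᵢ cᵢ] has rank < 3, i.e. its determinant vanishes.
Here the determinant is 0.
It vanishes, so the lines are concurrent at (-9, -2).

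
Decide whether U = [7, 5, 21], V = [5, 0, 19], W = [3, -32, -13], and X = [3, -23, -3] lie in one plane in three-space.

Yes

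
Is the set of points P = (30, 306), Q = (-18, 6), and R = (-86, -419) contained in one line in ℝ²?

Yes

PQ = (-48, -300), PR = (-116, -725).
Checking proportionality: PR = 29/12·PQ, so the vectors are parallel and the points are collinear.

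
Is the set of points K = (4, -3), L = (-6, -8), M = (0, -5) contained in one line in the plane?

KL = (-10, -5), KM = (-4, -2).
Twice the signed area of △KLM is (-10)(-2) − (-5)(-4) = 0.
The triangle is degenerate (zero area), so the points are collinear.

Yes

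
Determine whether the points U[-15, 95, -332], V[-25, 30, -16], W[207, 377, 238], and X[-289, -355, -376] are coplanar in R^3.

No

A normal to the plane through U, V, W is n = UV × UW = (-126162, 75852, 11610).
The plane has equation n·P = 5243850. For X: n·X = 5167998.
5167998 ≠ 5243850, so X is off the plane.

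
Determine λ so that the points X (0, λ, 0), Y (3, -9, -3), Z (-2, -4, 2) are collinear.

-6

Collinearity requires XY × XZ = 0; each component is linear in λ.
The x-component gives (-5)λ + (-30) = 0, so λ = -6.
The remaining components then also vanish.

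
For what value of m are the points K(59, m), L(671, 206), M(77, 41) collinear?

Collinearity: (K − L) must be parallel to (M − L) = (-594, -165).
Cross-multiplying the components: (m − 206)·(-594) = (-612)·(-165).
Solving gives m = 36.

36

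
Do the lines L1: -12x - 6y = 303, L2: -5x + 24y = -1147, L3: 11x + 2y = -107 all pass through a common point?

No

Intersecting L1 and L2: solving the 2×2 system gives (x, y) = (-65/53, -5093/106).
Substitute into L3: (11)(-65/53) + (2)(-5093/106) = -5808/53.
But L3 requires -107 ≠ -5808/53, so the three lines have no common point.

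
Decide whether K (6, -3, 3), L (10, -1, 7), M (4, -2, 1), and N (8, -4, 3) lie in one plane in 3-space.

No

A normal to the plane through K, L, M is n = KL × KM = (-8, 0, 8).
The plane has equation n·P = -24. For N: n·N = -40.
-40 ≠ -24, so N is off the plane.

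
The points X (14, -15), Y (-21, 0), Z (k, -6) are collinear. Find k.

The three points are collinear iff det[XY; XZ] = 0.
This determinant is linear in k: (-15)k + (-105) = 0, so k = -7.

-7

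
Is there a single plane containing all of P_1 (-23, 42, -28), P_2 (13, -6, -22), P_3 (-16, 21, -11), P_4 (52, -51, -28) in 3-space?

No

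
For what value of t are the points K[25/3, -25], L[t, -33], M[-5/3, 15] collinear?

31/3

Collinearity: (L − K) must be parallel to (M − K) = (-10, 40).
Cross-multiplying the components: (t − 25/3)·(40) = (-8)·(-10).
Solving gives t = 31/3.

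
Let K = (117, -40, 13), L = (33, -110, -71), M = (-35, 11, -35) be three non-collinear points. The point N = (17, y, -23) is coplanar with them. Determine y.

A normal to the plane is n = KL × KM = (7644, 8736, -14924).
N lies in the plane iff n · KN = 0.
This gives (8736)y + (122304) = 0, so y = -14.

-14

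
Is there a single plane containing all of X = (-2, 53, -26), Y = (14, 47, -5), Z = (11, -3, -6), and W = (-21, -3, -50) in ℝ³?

With X as base: XY = (16, -6, 21), XZ = (13, -56, 20), XW = (-19, -56, -24).
XZ × XW = (2464, -68, -1792).
XY · (XZ × XW) = 2200.
Since 2200 ≠ 0, the four points are not coplanar.

No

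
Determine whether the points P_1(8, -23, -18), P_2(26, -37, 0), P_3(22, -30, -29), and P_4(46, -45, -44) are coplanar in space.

No

A normal to the plane through P_1, P_2, P_3 is n = P_1P_2 × P_1P_3 = (280, 450, 70).
The plane has equation n·P = -9370. For P_4: n·P_4 = -10450.
-10450 ≠ -9370, so P_4 is off the plane.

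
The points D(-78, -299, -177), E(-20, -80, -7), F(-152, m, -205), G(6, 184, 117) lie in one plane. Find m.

Coplanarity ⇔ det[DE; DF; DG] = 0.
Expanding, this is linear in m: (2772)m + (-213444) = 0.
So m = 77.

77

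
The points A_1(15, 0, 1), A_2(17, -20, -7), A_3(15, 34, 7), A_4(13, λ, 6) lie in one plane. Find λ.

Normal to plane A_1A_2A_3: n = (152, -12, 68); plane equation n·P = 2348.
Requiring n·A_4 = 2348: (-12)λ + (2384) = 2348.
So λ = 3.

3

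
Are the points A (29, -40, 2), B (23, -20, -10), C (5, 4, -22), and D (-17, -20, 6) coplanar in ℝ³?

No

A normal to the plane through A, B, C is n = AB × AC = (48, 144, 216).
The plane has equation n·P = -3936. For D: n·D = -2400.
-2400 ≠ -3936, so D is off the plane.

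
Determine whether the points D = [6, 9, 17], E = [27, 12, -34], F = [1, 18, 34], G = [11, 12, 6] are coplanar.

Yes

A normal to the plane through D, E, F is n = DE × DF = (510, -102, 204).
The plane has equation n·P = 5610. For G: n·G = 5610.
Equal, so G lies in the plane and all four are coplanar.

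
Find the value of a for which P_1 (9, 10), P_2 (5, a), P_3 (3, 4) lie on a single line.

6

Collinearity: (P_2 − P_1) must be parallel to (P_3 − P_1) = (-6, -6).
Cross-multiplying the components: (a − 10)·(-6) = (-4)·(-6).
Solving gives a = 6.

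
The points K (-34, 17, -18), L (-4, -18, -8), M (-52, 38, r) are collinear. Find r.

Collinearity requires KL × KM = 0; each component is linear in r.
The x-component gives (-35)r + (-840) = 0, so r = -24.
The remaining components then also vanish.

-24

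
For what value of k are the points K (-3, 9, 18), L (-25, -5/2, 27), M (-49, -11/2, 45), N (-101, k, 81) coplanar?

Normal to plane KLM: n = (-180, 180, -210); plane equation n·P = -1620.
Requiring n·N = -1620: (180)k + (1170) = -1620.
So k = -31/2.

-31/2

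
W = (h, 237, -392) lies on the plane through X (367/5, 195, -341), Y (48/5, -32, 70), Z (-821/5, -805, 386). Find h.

421/5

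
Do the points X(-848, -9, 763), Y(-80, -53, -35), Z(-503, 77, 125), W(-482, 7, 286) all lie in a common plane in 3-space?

A normal to the plane through X, Y, Z is n = XY × XZ = (96700, 214674, 81228).
The plane has equation n·P = -21956702. For W: n·W = -21875474.
-21875474 ≠ -21956702, so W is off the plane.

No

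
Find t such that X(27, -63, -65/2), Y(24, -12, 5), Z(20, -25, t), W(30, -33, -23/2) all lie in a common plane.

Coplanarity ⇔ det[XY; XZ; XW] = 0.
Expanding, this is linear in t: (243)t + (1701/2) = 0.
So t = -7/2.

-7/2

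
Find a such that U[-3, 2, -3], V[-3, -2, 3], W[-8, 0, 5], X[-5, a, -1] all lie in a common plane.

The points are coplanar iff UV · (UW × UX) = 0.
Expanding, this is linear in a: (-30)a + (60) = 0.
So a = 2.

2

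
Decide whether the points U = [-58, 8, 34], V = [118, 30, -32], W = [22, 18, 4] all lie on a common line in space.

UV = (176, 22, -66), UW = (80, 10, -30).
UV × UW = (0, 0, 0).
The cross product vanishes, so the three points are collinear.

Yes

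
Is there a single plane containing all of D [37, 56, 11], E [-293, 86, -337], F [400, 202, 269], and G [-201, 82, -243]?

No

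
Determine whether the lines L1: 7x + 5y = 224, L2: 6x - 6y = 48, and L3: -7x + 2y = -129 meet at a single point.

Intersecting L1 and L2: solving the 2×2 system gives (x, y) = (22, 14).
Substitute into L3: (-7)(22) + (2)(14) = -126.
But L3 requires -129 ≠ -126, so the three lines have no common point.

No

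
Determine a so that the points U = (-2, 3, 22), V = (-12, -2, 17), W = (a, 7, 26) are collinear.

Direction UV = (-10, -5, -5). From the y-coordinate of W, the parameter along the line is τ = (7 − 3)/(-5) = -4/5.
Then a = (-2) + (-4/5)·(-10) = 6.

6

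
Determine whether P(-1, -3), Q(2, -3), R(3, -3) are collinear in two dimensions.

Yes

PQ = (3, 0), PR = (4, 0).
Twice the signed area of △PQR is (3)(0) − (0)(4) = 0.
The triangle is degenerate (zero area), so the points are collinear.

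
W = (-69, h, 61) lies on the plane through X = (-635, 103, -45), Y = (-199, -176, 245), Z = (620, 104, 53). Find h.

Coplanarity requires XY · (XZ × XW) = 0.
XY = (436, -279, 290), XZ = (1255, 1, 98); the triple product is linear in h with coefficient 321222 and constant term -11563992.
Setting it to zero: h = 36.

36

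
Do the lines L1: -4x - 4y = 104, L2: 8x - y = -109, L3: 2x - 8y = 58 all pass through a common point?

Intersecting L1 and L2: solving the 2×2 system gives (x, y) = (-15, -11).
Substitute into L3: (2)(-15) + (-8)(-11) = 58.
This equals 58, so (-15, -11) lies on all three lines and they are concurrent.

Yes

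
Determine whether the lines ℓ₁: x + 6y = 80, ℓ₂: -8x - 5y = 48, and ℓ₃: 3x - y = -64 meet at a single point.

Yes

Lines aᵢx + bᵢy = cᵢ with pairwise distinct directions are concurrent exactly when det[aᵢ bᵢ cᵢ] = 0.
Here the determinant is 0.
It vanishes, so the lines are concurrent at (-16, 16).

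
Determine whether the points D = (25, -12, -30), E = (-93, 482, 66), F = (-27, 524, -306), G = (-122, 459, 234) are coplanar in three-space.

With D as base: DE = (-118, 494, 96), DF = (-52, 536, -276), DG = (-147, 471, 264).
DF × DG = (271500, 54300, 54300).
DE · (DF × DG) = 0.
The scalar triple product vanishes, so the four points are coplanar.

Yes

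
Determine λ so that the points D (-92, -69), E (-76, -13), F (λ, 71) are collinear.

-52

The three points are collinear iff det[DE; DF] = 0.
This determinant is linear in λ: (-56)λ + (-2912) = 0, so λ = -52.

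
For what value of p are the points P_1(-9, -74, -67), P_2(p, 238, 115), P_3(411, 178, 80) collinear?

511

Collinearity requires P_1P_2 × P_1P_3 = 0; each component is linear in p.
The y-component gives (-147)p + (75117) = 0, so p = 511.
The remaining components then also vanish.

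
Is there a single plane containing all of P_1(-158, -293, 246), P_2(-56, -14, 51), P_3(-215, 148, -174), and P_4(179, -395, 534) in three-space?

No

A normal to the plane through P_1, P_2, P_3 is n = P_1P_2 × P_1P_3 = (-31185, 53955, 60885).
The plane has equation n·P = 4096125. For P_4: n·P_4 = 5618250.
5618250 ≠ 4096125, so P_4 is off the plane.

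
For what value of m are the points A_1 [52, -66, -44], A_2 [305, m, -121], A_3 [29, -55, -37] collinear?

Direction A_1A_3 = (-23, 11, 7). From the x-coordinate of A_2, the parameter along the line is τ = (305 − 52)/(-23) = -11.
Then m = (-66) + (-11)·(11) = -187.

-187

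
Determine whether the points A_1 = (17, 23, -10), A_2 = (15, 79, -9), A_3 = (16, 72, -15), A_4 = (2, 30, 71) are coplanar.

No

The four points are coplanar iff the 3×3 determinant with rows A_1A_2, A_1A_3, A_1A_4 is zero.
Rows: (-2, 56, 1), (-1, 49, -5), (-15, 7, 81).
Expanding along the first row: (-2)(4004) − (56)(-156) + (1)(728) = 1456.
Nonzero ⇒ not coplanar.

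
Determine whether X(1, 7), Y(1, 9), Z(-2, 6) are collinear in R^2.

XY = (0, 2), XZ = (-3, -1).
det[XY; XZ] = (0)(-1) − (2)(-3) = 6.
The determinant is nonzero, so they are not collinear.

No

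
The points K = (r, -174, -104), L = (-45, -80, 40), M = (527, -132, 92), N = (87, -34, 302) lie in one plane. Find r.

The points are coplanar iff KL · (KM × KN) = 0.
Expanding, this is linear in r: (16016)r + (-7943936) = 0.
So r = 496.

496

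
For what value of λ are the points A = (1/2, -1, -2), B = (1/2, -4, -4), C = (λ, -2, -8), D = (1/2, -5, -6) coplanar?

Coplanarity ⇔ det[AB; AC; AD] = 0.
Expanding, this is linear in λ: (-4)λ + (2) = 0.
So λ = 1/2.

1/2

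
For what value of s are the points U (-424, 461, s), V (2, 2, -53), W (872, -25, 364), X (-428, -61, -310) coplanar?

Coplanarity ⇔ det[UV; UW; UX] = 0.
Expanding, this is linear in s: (66420)s + (-2656800) = 0.
So s = 40.

40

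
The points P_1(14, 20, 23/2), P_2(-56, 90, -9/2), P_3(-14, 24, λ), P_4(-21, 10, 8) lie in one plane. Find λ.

15/2

Normal to plane P_1P_2P_4: n = (-405, 315, 3150); plane equation n·P = 36855.
Requiring n·P_3 = 36855: (3150)λ + (13230) = 36855.
So λ = 15/2.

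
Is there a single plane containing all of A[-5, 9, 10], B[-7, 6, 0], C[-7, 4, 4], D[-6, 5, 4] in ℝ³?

No

With A as base: AB = (-2, -3, -10), AC = (-2, -5, -6), AD = (-1, -4, -6).
AC × AD = (6, -6, 3).
AB · (AC × AD) = -24.
Since -24 ≠ 0, the four points are not coplanar.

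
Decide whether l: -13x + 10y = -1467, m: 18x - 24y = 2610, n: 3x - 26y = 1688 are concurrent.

Lines aᵢx + bᵢy = cᵢ with pairwise distinct directions are concurrent exactly when det[aᵢ bᵢ cᵢ] = 0.
Here the determinant is -132.
Nonzero, so no common point exists.

No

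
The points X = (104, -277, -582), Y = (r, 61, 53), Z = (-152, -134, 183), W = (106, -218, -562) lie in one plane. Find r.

Coplanarity ⇔ det[XY; XZ; XW] = 0.
Expanding, this is linear in r: (-42275)r + (-3128350) = 0.
So r = -74.

-74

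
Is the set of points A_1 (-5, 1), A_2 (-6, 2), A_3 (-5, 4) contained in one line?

No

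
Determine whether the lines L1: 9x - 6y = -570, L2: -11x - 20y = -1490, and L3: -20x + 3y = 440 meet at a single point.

The three lines meet at one point iff the augmented coefficient matrix [aᵢ bᵢ cᵢ] has rank < 3, i.e. its determinant vanishes.
Here the determinant is 0.
It vanishes, so the lines are concurrent at (-10, 80).

Yes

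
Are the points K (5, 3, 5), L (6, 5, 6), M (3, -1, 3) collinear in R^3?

Yes

KL = (1, 2, 1), KM = (-2, -4, -2).
KL × KM = (0, 0, 0).
The cross product vanishes, so the three points are collinear.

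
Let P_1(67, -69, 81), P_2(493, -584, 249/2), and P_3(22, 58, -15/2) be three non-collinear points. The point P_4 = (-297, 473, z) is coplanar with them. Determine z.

-74

The plane through P_1, P_2, P_3 has equation 40053x + (71487/2)y + 30927z = 5444673/2.
Substituting P_4: (30927)z + (10021869/2) = 5444673/2, so z = -74.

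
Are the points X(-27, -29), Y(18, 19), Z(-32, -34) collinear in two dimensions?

XY = (45, 48), XZ = (-5, -5).
Twice the signed area of △XYZ is (45)(-5) − (48)(-5) = 15.
The area is nonzero, so the three points are not collinear.

No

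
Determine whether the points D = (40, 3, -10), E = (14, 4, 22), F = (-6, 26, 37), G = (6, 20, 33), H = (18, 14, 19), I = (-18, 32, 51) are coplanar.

The plane through D, E, F has normal n = DE × DF = (-689, -250, -552) and equation n·P = -22790.
Checking the remaining points: n·G = -27350, n·H = -26390, n·I = -23750.
Since n·G = -27350 ≠ -22790, G is off the plane and the points are not all coplanar.

No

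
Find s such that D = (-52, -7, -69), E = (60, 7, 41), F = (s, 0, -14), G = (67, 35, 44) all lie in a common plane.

4

Normal to plane DEG: n = (-3038, 434, 3038); plane equation n·P = -54684.
Requiring n·F = -54684: (-3038)s + (-42532) = -54684.
So s = 4.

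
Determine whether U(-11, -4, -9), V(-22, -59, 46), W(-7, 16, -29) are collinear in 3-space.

UV = (-11, -55, 55), UW = (4, 20, -20).
UV × UW = (0, 0, 0).
The cross product vanishes, so the three points are collinear.

Yes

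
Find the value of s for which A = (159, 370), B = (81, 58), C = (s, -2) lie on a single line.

66

The three points are collinear iff det[AB; AC] = 0.
This determinant is linear in s: (312)s + (-20592) = 0, so s = 66.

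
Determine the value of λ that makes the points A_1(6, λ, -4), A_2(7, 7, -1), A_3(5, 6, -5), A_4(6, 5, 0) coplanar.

7

The points are coplanar iff A_1A_2 · (A_1A_3 × A_1A_4) = 0.
Expanding, this is linear in λ: (-6)λ + (42) = 0.
So λ = 7.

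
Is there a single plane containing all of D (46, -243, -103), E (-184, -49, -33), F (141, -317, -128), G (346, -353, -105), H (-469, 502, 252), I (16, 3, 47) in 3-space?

The plane through D, E, F has normal n = DE × DF = (330, 900, -1410) and equation n·P = -58290.
Checking the remaining points: n·G = -55470, n·H = -58290, n·I = -58290.
Since n·G = -55470 ≠ -58290, G is off the plane and the points are not all coplanar.

No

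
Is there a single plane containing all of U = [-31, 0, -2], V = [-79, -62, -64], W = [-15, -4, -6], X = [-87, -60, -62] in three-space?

Yes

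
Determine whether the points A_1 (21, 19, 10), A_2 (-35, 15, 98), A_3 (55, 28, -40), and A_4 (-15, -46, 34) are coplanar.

With A_1 as base: A_1A_2 = (-56, -4, 88), A_1A_3 = (34, 9, -50), A_1A_4 = (-36, -65, 24).
A_1A_3 × A_1A_4 = (-3034, 984, -1886).
A_1A_2 · (A_1A_3 × A_1A_4) = 0.
The scalar triple product vanishes, so the four points are coplanar.

Yes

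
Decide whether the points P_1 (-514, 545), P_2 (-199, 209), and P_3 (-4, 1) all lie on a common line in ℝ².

Yes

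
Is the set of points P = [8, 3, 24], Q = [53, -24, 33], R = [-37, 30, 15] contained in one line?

Yes

PQ = (45, -27, 9), PR = (-45, 27, -9).
PQ × PR = (0, 0, 0).
The cross product vanishes, so the three points are collinear.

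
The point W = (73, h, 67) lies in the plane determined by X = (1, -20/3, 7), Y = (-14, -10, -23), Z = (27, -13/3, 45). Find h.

The plane through X, Y, Z has equation −(170/3)x − 210y + (155/3)z = 1705.
Substituting W: (-210)h + (-675) = 1705, so h = -34/3.

-34/3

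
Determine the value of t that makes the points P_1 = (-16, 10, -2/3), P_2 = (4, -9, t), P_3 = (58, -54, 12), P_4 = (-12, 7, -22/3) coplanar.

Normal to plane P_1P_3P_4: n = (1394/3, 544, 34); plane equation n·P = -6052/3.
Requiring n·P_2 = -6052/3: (34)t + (-9112/3) = -6052/3.
So t = 30.

30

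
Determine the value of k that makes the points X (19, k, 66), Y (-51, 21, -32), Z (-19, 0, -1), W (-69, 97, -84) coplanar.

The points are coplanar iff XY · (XZ × XW) = 0.
Expanding, this is linear in k: (-1106)k + (-89586) = 0.
So k = -81.

-81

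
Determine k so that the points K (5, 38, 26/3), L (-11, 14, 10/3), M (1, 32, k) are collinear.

Collinearity requires KL × KM = 0; each component is linear in k.
The x-component gives (-24)k + (176) = 0, so k = 22/3.
The remaining components then also vanish.

22/3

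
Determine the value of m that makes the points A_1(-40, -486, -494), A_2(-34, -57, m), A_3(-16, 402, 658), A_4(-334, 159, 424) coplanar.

64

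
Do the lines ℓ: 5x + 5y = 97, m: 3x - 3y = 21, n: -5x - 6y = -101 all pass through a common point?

No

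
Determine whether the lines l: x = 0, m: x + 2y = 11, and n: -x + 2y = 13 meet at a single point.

No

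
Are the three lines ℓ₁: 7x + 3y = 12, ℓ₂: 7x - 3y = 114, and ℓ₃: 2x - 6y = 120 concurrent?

Intersecting ℓ₁ and ℓ₂: solving the 2×2 system gives (x, y) = (9, -17).
Substitute into ℓ₃: (2)(9) + (-6)(-17) = 120.
This equals 120, so (9, -17) lies on all three lines and they are concurrent.

Yes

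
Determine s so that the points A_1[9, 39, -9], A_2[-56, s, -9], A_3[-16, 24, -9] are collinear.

Collinearity requires A_1A_2 × A_1A_3 = 0; each component is linear in s.
The z-component gives (25)s + (0) = 0, so s = 0.
The remaining components then also vanish.

0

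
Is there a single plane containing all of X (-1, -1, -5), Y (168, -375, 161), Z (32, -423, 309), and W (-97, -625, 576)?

No

The four points are coplanar iff the 3×3 determinant with rows XY, XZ, XW is zero.
Rows: (169, -374, 166), (33, -422, 314), (-96, -624, 581).
Expanding along the first row: (169)(-49246) − (-374)(49317) + (166)(-61104) = -21280.
Nonzero ⇒ not coplanar.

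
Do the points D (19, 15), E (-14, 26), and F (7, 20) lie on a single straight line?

No

DE = (-33, 11), DF = (-12, 5).
If collinear, DF would be a scalar multiple of DE. But (-33)·(5) ≠ (11)·(-12) (difference -33), so they are not parallel; the points are not collinear.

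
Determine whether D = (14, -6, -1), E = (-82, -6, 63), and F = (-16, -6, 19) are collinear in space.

DE = (-96, 0, 64), DF = (-30, 0, 20).
DE × DF = (0, 0, 0).
The cross product vanishes, so the three points are collinear.

Yes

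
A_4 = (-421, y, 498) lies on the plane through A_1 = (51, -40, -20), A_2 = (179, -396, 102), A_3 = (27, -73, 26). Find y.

Coplanarity requires A_1A_2 · (A_1A_3 × A_1A_4) = 0.
A_1A_2 = (128, -356, 122), A_1A_3 = (-24, -33, 46); the triple product is linear in y with coefficient -8816 and constant term -1137264.
Setting it to zero: y = -129.

-129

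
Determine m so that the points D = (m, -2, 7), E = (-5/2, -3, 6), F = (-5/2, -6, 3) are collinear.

-5/2

Direction EF = (0, -3, -3). From the y-coordinate of D, the parameter along the line is τ = (-2 − (-3))/(-3) = -1/3.
Then m = (-5/2) + (-1/3)·(0) = -5/2.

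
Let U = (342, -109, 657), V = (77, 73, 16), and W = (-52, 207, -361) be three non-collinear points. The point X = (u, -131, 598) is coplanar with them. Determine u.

279

Coplanarity requires UV · (UW × UX) = 0.
UV = (-265, 182, -641), UW = (-394, 316, -1018); the triple product is linear in u with coefficient 17280 and constant term -4821120.
Setting it to zero: u = 279.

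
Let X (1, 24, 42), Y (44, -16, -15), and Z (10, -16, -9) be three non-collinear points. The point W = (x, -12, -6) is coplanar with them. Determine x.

21

A normal to the plane is n = XY × XZ = (-240, 1680, -1360).
W lies in the plane iff n · XW = 0.
This gives (-240)x + (5040) = 0, so x = 21.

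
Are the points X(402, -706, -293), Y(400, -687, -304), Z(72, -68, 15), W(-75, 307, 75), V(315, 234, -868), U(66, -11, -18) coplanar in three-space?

The plane through X, Y, Z has normal n = XY × XZ = (12870, 4246, 4994) and equation n·P = 712822.
Checking the remaining points: n·W = 712822, n·V = 712822, n·U = 712822.
All equal 712822, so all 6 points lie in one plane.

Yes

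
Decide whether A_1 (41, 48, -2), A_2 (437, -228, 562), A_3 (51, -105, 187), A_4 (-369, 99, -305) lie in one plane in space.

Yes

The four points are coplanar iff the 3×3 determinant with rows A_1A_2, A_1A_3, A_1A_4 is zero.
Rows: (396, -276, 564), (10, -153, 189), (-410, 51, -303).
Expanding along the first row: (396)(36720) − (-276)(74460) + (564)(-62220) = 0.
Zero determinant ⇒ coplanar.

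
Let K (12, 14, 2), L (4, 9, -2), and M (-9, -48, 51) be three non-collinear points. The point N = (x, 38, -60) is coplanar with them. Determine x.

A normal to the plane is n = KL × KM = (-493, 476, 391).
N lies in the plane iff n · KN = 0.
This gives (-493)x + (-6902) = 0, so x = -14.

-14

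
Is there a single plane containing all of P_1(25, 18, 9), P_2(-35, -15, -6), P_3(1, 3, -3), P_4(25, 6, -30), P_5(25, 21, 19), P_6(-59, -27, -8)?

No

The plane through P_1, P_2, P_3 has normal n = P_1P_2 × P_1P_3 = (171, -360, 108) and equation n·P = -1233.
Checking the remaining points: n·P_4 = -1125, n·P_5 = -1233, n·P_6 = -1233.
Since n·P_4 = -1125 ≠ -1233, P_4 is off the plane and the points are not all coplanar.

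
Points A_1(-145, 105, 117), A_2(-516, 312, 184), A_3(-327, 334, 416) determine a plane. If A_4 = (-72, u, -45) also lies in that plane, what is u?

Coplanarity requires A_1A_2 · (A_1A_3 × A_1A_4) = 0.
A_1A_2 = (-371, 207, 67), A_1A_3 = (-182, 229, 299); the triple product is linear in u with coefficient 98735 and constant term 691145.
Setting it to zero: u = -7.

-7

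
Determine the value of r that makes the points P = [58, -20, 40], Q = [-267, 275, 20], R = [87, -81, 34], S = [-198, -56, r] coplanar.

The points are coplanar iff PQ · (PR × PS) = 0.
Expanding, this is linear in r: (11270)r + (405720) = 0.
So r = -36.

-36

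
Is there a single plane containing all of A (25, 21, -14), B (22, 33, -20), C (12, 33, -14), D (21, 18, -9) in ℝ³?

No

With A as base: AB = (-3, 12, -6), AC = (-13, 12, 0), AD = (-4, -3, 5).
AC × AD = (60, 65, 87).
AB · (AC × AD) = 78.
Since 78 ≠ 0, the four points are not coplanar.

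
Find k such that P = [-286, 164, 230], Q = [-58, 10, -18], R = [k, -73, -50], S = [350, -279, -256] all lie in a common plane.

Normal to plane PQS: n = (-35020, -46920, -3060); plane equation n·X = 1617040.
Requiring n·R = 1617040: (-35020)k + (3578160) = 1617040.
So k = 56.

56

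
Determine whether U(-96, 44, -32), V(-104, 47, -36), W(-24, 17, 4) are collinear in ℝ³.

Yes

UV = (-8, 3, -4), UW = (72, -27, 36).
Each component of UW is -9 times the corresponding component of UV, so UW = -9·UV and the points are collinear.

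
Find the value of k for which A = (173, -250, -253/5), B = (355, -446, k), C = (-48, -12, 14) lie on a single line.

-519/5

Collinearity requires AB × AC = 0; each component is linear in k.
The x-component gives (-238)k + (-123522/5) = 0, so k = -519/5.
The remaining components then also vanish.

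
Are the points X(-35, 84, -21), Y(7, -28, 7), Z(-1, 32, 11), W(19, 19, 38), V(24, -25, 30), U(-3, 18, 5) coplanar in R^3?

The plane through X, Y, Z has normal n = XY × XZ = (-2128, -392, 1624) and equation n·P = 7448.
Checking the remaining points: n·W = 13832, n·V = 7448, n·U = 7448.
Since n·W = 13832 ≠ 7448, W is off the plane and the points are not all coplanar.

No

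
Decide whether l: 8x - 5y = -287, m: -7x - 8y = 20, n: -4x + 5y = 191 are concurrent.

Lines aᵢx + bᵢy = cᵢ with pairwise distinct directions are concurrent exactly when det[aᵢ bᵢ cᵢ] = 0.
Here the determinant is -80.
Nonzero, so no common point exists.

No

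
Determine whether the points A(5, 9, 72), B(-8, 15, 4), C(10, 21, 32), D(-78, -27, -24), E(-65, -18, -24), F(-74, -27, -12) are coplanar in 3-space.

The plane through A, B, C has normal n = AB × AC = (576, -860, -186) and equation n·P = -18252.
Checking the remaining points: n·D = -17244, n·E = -17496, n·F = -17172.
Since n·D = -17244 ≠ -18252, D is off the plane and the points are not all coplanar.

No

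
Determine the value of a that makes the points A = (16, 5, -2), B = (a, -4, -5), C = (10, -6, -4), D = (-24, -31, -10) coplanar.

-8

Normal to plane ACD: n = (16, 32, -224); plane equation n·P = 864.
Requiring n·B = 864: (16)a + (992) = 864.
So a = -8.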